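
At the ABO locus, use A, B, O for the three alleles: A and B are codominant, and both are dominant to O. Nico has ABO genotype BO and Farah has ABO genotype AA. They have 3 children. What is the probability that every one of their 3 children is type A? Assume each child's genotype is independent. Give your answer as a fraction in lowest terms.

ABO cross BO × AA → 1/2 A, 1/2 AB.
So P(type A) = 1/2 per child.
All 3 independent: (1/2)^3 = 1/8.

1/8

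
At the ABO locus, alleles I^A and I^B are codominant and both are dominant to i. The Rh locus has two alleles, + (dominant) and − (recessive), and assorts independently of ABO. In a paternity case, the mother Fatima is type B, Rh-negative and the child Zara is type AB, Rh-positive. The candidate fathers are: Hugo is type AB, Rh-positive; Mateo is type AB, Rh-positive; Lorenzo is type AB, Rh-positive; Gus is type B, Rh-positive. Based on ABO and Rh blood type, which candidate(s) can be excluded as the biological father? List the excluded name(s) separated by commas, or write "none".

A candidate is excluded only if no genotype consistent with his phenotype could produce a type AB, Rh-positive child with a type B, Rh-negative mother.
Gus (type B, Rh+): no genotype consistent with that phenotype can produce a type-AB Rh+ child with a type-B mother.

Gus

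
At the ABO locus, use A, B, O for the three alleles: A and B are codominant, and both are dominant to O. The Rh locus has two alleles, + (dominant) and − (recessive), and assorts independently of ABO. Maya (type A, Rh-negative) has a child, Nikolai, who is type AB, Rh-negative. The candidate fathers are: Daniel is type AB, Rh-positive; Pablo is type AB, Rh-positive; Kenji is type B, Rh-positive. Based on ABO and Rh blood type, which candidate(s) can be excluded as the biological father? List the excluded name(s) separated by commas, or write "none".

none

A candidate is excluded only if no genotype consistent with his phenotype could produce a type AB, Rh-negative child with a type A, Rh-negative mother.
Every candidate has at least one consistent genotype combination, so none can be excluded.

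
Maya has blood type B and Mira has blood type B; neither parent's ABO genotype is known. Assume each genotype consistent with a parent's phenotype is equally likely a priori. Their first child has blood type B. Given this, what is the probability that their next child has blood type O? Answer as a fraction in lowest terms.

Possible genotypes: Maya ∈ {I^B I^B, I^B i}; Mira ∈ {I^B I^B, I^B i}.
Weight each parental genotype pair by prior × P(type-B child):
  I^B I^B × I^B I^B: posterior weight 4/15; P(next child type O) = 0.
  I^B I^B × I^B i: posterior weight 4/15; P(next child type O) = 0.
  I^B i × I^B I^B: posterior weight 4/15; P(next child type O) = 0.
  I^B i × I^B i: posterior weight 1/5; P(next child type O) = 1/4.
Weighted sum = 1/20.

1/20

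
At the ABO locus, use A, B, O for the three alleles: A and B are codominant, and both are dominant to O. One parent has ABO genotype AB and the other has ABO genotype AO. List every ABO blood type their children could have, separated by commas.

A, B, AB

Gametes from AB × AO give offspring ABO genotypes AA, AB, AO, BO, i.e. phenotypes A, B, AB.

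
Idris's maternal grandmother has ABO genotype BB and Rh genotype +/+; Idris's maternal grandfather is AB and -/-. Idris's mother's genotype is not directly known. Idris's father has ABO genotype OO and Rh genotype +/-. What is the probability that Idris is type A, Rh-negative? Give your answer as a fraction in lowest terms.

Idris's mother's ABO genotype from BB × AB: 1/2 AB, 1/2 BB.
Crossing each possibility with the father OO and summing P(type A): 1/2·1/2 + 1/2·0 = 1/4.
Similarly for Rh via the mother's Rh distribution: P(Rh-) = 1/4.
Independent loci: 1/4 × 1/4 = 1/16.

1/16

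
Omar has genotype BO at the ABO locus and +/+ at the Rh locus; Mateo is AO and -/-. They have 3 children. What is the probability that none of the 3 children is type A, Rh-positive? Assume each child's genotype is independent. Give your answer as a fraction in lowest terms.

27/64

ABO cross BO × AO → 1/4 O, 1/4 A, 1/4 B, 1/4 AB.
Rh cross +/+ × -/- → 1 Rh+; so P(type A, Rh-positive) = 1/4 × 1 = 1/4 per child.
P(not type A, Rh-positive) = 3/4 for one child; (3/4)^3 = 27/64.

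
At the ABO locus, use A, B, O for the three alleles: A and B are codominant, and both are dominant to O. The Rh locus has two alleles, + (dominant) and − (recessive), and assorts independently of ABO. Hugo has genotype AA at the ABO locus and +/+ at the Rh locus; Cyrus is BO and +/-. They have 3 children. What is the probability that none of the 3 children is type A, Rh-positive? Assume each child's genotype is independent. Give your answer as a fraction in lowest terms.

1/8

ABO cross AA × BO → 1/2 A, 1/2 AB.
Rh cross +/+ × +/- → 1 Rh+; so P(type A, Rh-positive) = 1/2 × 1 = 1/2 per child.
P(not type A, Rh-positive) = 1/2 for one child; (1/2)^3 = 1/8.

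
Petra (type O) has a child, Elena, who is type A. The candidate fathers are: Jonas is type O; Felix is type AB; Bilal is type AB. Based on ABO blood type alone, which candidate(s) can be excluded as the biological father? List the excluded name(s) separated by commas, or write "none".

A candidate is excluded only if no genotype consistent with his phenotype could produce a type A child with a type O mother.
Jonas (type O): no genotype consistent with that phenotype can produce a type-A child with a type-O mother.

Jonas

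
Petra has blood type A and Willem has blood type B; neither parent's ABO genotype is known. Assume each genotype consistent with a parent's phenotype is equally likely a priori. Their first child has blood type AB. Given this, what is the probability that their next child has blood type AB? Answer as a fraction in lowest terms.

Possible genotypes: Petra ∈ {I^A I^A, I^A i}; Willem ∈ {I^B I^B, I^B i}.
Weight each parental genotype pair by prior × P(type-AB child):
  I^A I^A × I^B I^B: posterior weight 4/9; P(next child type AB) = 1.
  I^A I^A × I^B i: posterior weight 2/9; P(next child type AB) = 1/2.
  I^A i × I^B I^B: posterior weight 2/9; P(next child type AB) = 1/2.
  I^A i × I^B i: posterior weight 1/9; P(next child type AB) = 1/4.
Weighted sum = 25/36.

25/36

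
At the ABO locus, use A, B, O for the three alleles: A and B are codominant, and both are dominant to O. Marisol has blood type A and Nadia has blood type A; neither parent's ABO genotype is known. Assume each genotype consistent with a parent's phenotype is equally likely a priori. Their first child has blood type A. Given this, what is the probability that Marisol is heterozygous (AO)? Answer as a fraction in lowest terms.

7/15

Possible genotypes: Marisol ∈ {AA, AO}; Nadia ∈ {AA, AO}.
Weight each parental genotype pair by prior × P(type-A child):
  AA × AA: posterior weight 4/15.
  AA × AO: posterior weight 4/15.
  AO × AA: posterior weight 4/15.
  AO × AO: posterior weight 1/5.
Sum the posterior weight over pairs where Marisol is AO: 7/15.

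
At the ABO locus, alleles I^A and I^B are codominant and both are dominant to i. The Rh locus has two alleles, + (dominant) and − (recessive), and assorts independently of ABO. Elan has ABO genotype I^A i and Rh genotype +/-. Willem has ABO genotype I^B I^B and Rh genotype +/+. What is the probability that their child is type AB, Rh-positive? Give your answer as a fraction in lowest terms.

ABO cross I^A i × I^B I^B → offspring phenotypes: 1/2 B, 1/2 AB.
Rh cross +/- × +/+ → 1 Rh+.
Independent loci: P(type AB, Rh-positive) = 1/2 × 1 = 1/2.

1/2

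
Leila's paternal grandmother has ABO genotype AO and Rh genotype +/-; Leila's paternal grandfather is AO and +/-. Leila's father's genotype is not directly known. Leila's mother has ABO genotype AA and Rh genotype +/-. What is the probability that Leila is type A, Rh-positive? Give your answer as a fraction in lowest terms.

Leila's father's ABO genotype from AO × AO: 1/4 AA, 1/2 AO, 1/4 OO.
Crossing each possibility with the mother AA and summing P(type A): 1/4·1 + 1/2·1 + 1/4·1 = 1.
Similarly for Rh via the father's Rh distribution: P(Rh+) = 3/4.
Independent loci: 1 × 3/4 = 3/4.

3/4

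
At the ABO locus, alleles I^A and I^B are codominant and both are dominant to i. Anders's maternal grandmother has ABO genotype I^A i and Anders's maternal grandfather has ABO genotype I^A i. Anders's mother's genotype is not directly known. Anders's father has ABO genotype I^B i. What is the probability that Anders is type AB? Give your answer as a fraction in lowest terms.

Anders's mother's ABO genotype from I^A i × I^A i: 1/4 I^A I^A, 1/2 I^A i, 1/4 i i.
Crossing each possibility with the father I^B i and summing P(type AB): 1/4·1/2 + 1/2·1/4 + 1/4·0 = 1/4.

1/4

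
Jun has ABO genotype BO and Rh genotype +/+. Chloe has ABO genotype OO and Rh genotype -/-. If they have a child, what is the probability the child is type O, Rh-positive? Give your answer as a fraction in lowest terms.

ABO cross BO × OO → offspring phenotypes: 1/2 O, 1/2 B.
Rh cross +/+ × -/- → 1 Rh+.
Independent loci: P(type O, Rh-positive) = 1/2 × 1 = 1/2.

1/2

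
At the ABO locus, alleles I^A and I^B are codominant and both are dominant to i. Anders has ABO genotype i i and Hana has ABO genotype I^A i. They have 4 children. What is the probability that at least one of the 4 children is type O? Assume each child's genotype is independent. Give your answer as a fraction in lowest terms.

15/16

ABO cross i i × I^A i → 1/2 O, 1/2 A.
So P(type O) = 1/2 per child.
P(none) = (1/2)^4 = 1/16; P(at least one) = 1 − 1/16 = 15/16.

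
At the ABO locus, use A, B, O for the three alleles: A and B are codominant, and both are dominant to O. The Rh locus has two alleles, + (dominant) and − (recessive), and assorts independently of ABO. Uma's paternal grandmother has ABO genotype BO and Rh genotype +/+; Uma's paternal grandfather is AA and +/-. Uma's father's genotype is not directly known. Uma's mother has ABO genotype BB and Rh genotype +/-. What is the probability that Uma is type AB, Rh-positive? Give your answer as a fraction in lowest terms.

Uma's father's ABO genotype from BO × AA: 1/2 AB, 1/2 AO.
Crossing each possibility with the mother BB and summing P(type AB): 1/2·1/2 + 1/2·1/2 = 1/2.
Similarly for Rh via the father's Rh distribution: P(Rh+) = 7/8.
Independent loci: 1/2 × 7/8 = 7/16.

7/16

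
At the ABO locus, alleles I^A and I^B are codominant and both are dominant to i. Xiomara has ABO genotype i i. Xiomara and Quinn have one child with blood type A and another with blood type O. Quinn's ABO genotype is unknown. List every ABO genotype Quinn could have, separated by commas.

For each candidate genotype of Quinn, check whether crossing it with i i can produce every observed child phenotype.
  I^A I^A → possible child types {A} ✗
  I^A I^B → possible child types {A, B} ✗
  I^A i → possible child types {O, A} ✓
  I^B I^B → possible child types {B} ✗
  I^B i → possible child types {O, B} ✗
  i i → possible child types {O} ✗

I^A i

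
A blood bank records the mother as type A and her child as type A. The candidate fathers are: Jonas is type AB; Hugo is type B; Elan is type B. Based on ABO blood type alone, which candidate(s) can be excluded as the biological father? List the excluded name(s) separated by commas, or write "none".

A candidate is excluded only if no genotype consistent with his phenotype could produce a type A child with a type A mother.
Every candidate has at least one consistent genotype combination, so none can be excluded.

none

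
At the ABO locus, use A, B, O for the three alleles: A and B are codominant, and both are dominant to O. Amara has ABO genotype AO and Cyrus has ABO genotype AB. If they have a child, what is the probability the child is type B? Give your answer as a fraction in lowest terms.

ABO cross AO × AB → offspring phenotypes: 1/2 A, 1/4 B, 1/4 AB.
So P(type B) = 1/4.

1/4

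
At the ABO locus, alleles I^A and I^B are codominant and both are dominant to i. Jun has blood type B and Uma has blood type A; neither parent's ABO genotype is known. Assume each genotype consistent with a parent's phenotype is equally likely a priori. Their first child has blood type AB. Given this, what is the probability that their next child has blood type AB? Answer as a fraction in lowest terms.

Possible genotypes: Jun ∈ {I^B I^B, I^B i}; Uma ∈ {I^A I^A, I^A i}.
Weight each parental genotype pair by prior × P(type-AB child):
  I^B I^B × I^A I^A: posterior weight 4/9; P(next child type AB) = 1.
  I^B I^B × I^A i: posterior weight 2/9; P(next child type AB) = 1/2.
  I^B i × I^A I^A: posterior weight 2/9; P(next child type AB) = 1/2.
  I^B i × I^A i: posterior weight 1/9; P(next child type AB) = 1/4.
Weighted sum = 25/36.

25/36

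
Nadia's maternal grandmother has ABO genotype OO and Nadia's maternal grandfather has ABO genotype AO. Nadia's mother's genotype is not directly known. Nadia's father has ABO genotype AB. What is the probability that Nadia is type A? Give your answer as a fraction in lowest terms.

1/2

Nadia's mother's ABO genotype from OO × AO: 1/2 AO, 1/2 OO.
Crossing each possibility with the father AB and summing P(type A): 1/2·1/2 + 1/2·1/2 = 1/2.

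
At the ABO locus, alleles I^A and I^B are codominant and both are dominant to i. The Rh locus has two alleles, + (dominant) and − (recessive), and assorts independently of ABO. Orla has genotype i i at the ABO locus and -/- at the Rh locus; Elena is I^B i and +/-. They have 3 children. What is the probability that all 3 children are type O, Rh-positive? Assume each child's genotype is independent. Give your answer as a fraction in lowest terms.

1/64

ABO cross i i × I^B i → 1/2 O, 1/2 B.
Rh cross -/- × +/- → 1/2 Rh+, 1/2 Rh-; so P(type O, Rh-positive) = 1/2 × 1/2 = 1/4 per child.
All 3 independent: (1/4)^3 = 1/64.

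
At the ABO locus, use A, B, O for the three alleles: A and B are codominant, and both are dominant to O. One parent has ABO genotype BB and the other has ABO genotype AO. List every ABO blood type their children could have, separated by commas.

B, AB

Gametes from BB × AO give offspring ABO genotypes AB, BO, i.e. phenotypes B, AB.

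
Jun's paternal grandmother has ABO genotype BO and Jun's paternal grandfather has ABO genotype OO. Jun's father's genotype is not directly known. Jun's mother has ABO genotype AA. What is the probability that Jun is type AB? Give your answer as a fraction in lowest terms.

1/4

Jun's father's ABO genotype from BO × OO: 1/2 BO, 1/2 OO.
Crossing each possibility with the mother AA and summing P(type AB): 1/2·1/2 + 1/2·0 = 1/4.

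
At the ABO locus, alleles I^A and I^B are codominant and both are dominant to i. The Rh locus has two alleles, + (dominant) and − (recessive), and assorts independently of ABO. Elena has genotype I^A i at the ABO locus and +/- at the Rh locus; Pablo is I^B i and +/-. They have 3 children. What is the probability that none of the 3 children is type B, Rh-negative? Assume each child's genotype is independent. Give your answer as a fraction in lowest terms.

ABO cross I^A i × I^B i → 1/4 O, 1/4 A, 1/4 B, 1/4 AB.
Rh cross +/- × +/- → 3/4 Rh+, 1/4 Rh-; so P(type B, Rh-negative) = 1/4 × 1/4 = 1/16 per child.
P(not type B, Rh-negative) = 15/16 for one child; (15/16)^3 = 3375/4096.

3375/4096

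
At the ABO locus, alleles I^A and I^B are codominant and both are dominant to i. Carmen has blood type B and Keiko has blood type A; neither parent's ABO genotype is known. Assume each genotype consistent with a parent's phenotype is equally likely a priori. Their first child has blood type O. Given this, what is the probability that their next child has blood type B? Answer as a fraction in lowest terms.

Possible genotypes: Carmen ∈ {I^B I^B, I^B i}; Keiko ∈ {I^A I^A, I^A i}.
Weight each parental genotype pair by prior × P(type-O child):
  I^B i × I^A i: posterior weight 1; P(next child type B) = 1/4.
Weighted sum = 1/4.

1/4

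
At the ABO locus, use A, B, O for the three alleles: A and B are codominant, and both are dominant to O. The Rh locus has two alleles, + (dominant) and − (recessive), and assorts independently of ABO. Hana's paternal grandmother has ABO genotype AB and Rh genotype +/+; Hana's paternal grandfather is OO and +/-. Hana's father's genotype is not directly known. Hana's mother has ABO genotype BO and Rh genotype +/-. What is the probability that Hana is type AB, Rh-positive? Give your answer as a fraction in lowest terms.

Hana's father's ABO genotype from AB × OO: 1/2 AO, 1/2 BO.
Crossing each possibility with the mother BO and summing P(type AB): 1/2·1/4 + 1/2·0 = 1/8.
Similarly for Rh via the father's Rh distribution: P(Rh+) = 7/8.
Independent loci: 1/8 × 7/8 = 7/64.

7/64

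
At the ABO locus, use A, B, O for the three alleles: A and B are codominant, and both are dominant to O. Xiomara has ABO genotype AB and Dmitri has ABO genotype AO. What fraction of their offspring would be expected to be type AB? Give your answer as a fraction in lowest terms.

1/4

ABO cross AB × AO → offspring phenotypes: 1/2 A, 1/4 B, 1/4 AB.
So P(type AB) = 1/4.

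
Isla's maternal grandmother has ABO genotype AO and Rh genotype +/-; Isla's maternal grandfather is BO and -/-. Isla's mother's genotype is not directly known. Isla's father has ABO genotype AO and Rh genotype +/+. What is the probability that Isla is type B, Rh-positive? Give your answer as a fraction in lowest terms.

Isla's mother's ABO genotype from AO × BO: 1/4 AB, 1/4 AO, 1/4 BO, 1/4 OO.
Crossing each possibility with the father AO and summing P(type B): 1/4·1/4 + 1/4·0 + 1/4·1/4 + 1/4·0 = 1/8.
Similarly for Rh via the mother's Rh distribution: P(Rh+) = 1.
Independent loci: 1/8 × 1 = 1/8.

1/8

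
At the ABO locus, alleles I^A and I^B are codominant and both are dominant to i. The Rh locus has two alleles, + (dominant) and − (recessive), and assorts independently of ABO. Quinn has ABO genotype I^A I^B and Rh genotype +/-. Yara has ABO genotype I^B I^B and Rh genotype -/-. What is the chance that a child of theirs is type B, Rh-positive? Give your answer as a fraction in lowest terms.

ABO cross I^A I^B × I^B I^B → offspring phenotypes: 1/2 B, 1/2 AB.
Rh cross +/- × -/- → 1/2 Rh+, 1/2 Rh-.
Independent loci: P(type B, Rh-positive) = 1/2 × 1/2 = 1/4.

1/4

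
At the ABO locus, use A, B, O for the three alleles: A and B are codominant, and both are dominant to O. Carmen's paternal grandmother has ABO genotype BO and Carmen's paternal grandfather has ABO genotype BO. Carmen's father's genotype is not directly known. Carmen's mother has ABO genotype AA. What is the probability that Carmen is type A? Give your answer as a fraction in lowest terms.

Carmen's father's ABO genotype from BO × BO: 1/4 BB, 1/2 BO, 1/4 OO.
Crossing each possibility with the mother AA and summing P(type A): 1/4·0 + 1/2·1/2 + 1/4·1 = 1/2.

1/2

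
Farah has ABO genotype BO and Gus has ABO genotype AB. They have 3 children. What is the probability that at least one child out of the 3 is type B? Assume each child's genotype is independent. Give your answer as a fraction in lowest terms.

ABO cross BO × AB → 1/4 A, 1/2 B, 1/4 AB.
So P(type B) = 1/2 per child.
P(none) = (1/2)^3 = 1/8; P(at least one) = 1 − 1/8 = 7/8.

7/8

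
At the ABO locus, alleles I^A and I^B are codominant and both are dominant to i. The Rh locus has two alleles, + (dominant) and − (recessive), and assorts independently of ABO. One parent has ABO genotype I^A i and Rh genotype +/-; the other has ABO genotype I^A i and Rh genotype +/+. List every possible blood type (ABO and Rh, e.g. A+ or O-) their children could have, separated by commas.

Gametes from I^A i × I^A i give offspring ABO genotypes I^A I^A, I^A i, i i, i.e. phenotypes O, A.
Rh cross +/- × +/+ → phenotypes Rh+.
Combining independently: O+, A+.

O+, A+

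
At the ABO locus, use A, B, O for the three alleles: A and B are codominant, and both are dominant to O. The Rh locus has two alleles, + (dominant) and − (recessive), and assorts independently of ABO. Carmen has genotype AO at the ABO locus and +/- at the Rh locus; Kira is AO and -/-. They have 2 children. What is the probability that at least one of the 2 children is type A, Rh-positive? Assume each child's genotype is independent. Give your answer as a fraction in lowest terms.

39/64

ABO cross AO × AO → 1/4 O, 3/4 A.
Rh cross +/- × -/- → 1/2 Rh+, 1/2 Rh-; so P(type A, Rh-positive) = 3/4 × 1/2 = 3/8 per child.
P(none) = (5/8)^2 = 25/64; P(at least one) = 1 − 25/64 = 39/64.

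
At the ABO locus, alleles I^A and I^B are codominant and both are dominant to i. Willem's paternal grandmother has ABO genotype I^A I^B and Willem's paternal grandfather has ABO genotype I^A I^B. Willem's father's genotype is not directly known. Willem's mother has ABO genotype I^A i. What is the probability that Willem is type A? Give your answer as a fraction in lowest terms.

1/2

Willem's father's ABO genotype from I^A I^B × I^A I^B: 1/4 I^A I^A, 1/2 I^A I^B, 1/4 I^B I^B.
Crossing each possibility with the mother I^A i and summing P(type A): 1/4·1 + 1/2·1/2 + 1/4·0 = 1/2.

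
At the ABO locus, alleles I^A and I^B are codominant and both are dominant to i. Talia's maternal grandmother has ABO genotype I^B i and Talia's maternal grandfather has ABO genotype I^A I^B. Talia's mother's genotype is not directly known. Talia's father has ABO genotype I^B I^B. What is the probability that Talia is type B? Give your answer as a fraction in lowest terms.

3/4

Talia's mother's ABO genotype from I^B i × I^A I^B: 1/4 I^A I^B, 1/4 I^A i, 1/4 I^B I^B, 1/4 I^B i.
Crossing each possibility with the father I^B I^B and summing P(type B): 1/4·1/2 + 1/4·1/2 + 1/4·1 + 1/4·1 = 3/4.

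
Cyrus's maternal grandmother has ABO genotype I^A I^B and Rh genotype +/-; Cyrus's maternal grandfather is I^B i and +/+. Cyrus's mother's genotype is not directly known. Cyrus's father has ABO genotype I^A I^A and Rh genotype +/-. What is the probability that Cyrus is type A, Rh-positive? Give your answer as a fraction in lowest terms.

Cyrus's mother's ABO genotype from I^A I^B × I^B i: 1/4 I^A I^B, 1/4 I^A i, 1/4 I^B I^B, 1/4 I^B i.
Crossing each possibility with the father I^A I^A and summing P(type A): 1/4·1/2 + 1/4·1 + 1/4·0 + 1/4·1/2 = 1/2.
Similarly for Rh via the mother's Rh distribution: P(Rh+) = 7/8.
Independent loci: 1/2 × 7/8 = 7/16.

7/16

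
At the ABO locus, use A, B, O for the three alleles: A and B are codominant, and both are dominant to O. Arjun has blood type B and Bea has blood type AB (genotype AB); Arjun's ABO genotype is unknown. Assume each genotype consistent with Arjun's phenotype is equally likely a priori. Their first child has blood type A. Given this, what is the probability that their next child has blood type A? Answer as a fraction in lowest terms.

1/4

Possible genotypes: Arjun ∈ {BB, BO}; Bea ∈ {AB}.
Weight each parental genotype pair by prior × P(type-A child):
  BO × AB: posterior weight 1; P(next child type A) = 1/4.
Weighted sum = 1/4.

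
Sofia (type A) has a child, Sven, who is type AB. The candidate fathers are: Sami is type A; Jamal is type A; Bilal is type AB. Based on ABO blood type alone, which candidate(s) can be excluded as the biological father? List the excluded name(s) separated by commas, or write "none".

Sami, Jamal

A candidate is excluded only if no genotype consistent with his phenotype could produce a type AB child with a type A mother.
Sami (type A): no genotype consistent with that phenotype can produce a type-AB child with a type-A mother.
Jamal (type A): no genotype consistent with that phenotype can produce a type-AB child with a type-A mother.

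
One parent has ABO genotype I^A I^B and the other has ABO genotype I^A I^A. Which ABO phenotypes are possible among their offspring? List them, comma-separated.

Gametes from I^A I^B × I^A I^A give offspring ABO genotypes I^A I^A, I^A I^B, i.e. phenotypes A, AB.

A, AB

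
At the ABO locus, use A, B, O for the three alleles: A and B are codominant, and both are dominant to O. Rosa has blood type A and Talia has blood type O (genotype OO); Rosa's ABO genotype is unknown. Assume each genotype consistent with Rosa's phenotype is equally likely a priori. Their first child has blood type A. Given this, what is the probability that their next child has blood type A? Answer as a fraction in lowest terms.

Possible genotypes: Rosa ∈ {AA, AO}; Talia ∈ {OO}.
Weight each parental genotype pair by prior × P(type-A child):
  AA × OO: posterior weight 2/3; P(next child type A) = 1.
  AO × OO: posterior weight 1/3; P(next child type A) = 1/2.
Weighted sum = 5/6.

5/6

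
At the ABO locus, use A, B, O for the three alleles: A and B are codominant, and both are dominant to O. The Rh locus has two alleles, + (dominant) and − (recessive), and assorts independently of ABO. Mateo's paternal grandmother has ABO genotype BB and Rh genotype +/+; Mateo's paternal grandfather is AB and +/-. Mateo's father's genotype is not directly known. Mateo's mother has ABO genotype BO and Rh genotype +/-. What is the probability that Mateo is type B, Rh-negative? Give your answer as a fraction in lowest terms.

3/32

Mateo's father's ABO genotype from BB × AB: 1/2 AB, 1/2 BB.
Crossing each possibility with the mother BO and summing P(type B): 1/2·1/2 + 1/2·1 = 3/4.
Similarly for Rh via the father's Rh distribution: P(Rh-) = 1/8.
Independent loci: 3/4 × 1/8 = 3/32.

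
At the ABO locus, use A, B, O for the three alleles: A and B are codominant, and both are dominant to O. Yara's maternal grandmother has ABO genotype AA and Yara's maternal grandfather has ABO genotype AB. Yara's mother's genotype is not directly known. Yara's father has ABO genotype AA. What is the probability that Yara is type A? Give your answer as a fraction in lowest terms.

Yara's mother's ABO genotype from AA × AB: 1/2 AA, 1/2 AB.
Crossing each possibility with the father AA and summing P(type A): 1/2·1 + 1/2·1/2 = 3/4.

3/4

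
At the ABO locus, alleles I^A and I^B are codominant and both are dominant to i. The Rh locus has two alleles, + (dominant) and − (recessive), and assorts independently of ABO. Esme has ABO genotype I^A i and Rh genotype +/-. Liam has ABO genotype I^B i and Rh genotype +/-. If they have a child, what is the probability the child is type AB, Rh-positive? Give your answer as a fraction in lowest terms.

ABO cross I^A i × I^B i → offspring phenotypes: 1/4 O, 1/4 A, 1/4 B, 1/4 AB.
Rh cross +/- × +/- → 3/4 Rh+, 1/4 Rh-.
Independent loci: P(type AB, Rh-positive) = 1/4 × 3/4 = 3/16.

3/16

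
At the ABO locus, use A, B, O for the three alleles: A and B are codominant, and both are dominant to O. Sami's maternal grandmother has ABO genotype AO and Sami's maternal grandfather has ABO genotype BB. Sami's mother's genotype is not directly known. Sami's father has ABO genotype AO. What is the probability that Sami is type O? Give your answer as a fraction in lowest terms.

Sami's mother's ABO genotype from AO × BB: 1/2 AB, 1/2 BO.
Crossing each possibility with the father AO and summing P(type O): 1/2·0 + 1/2·1/4 = 1/8.

1/8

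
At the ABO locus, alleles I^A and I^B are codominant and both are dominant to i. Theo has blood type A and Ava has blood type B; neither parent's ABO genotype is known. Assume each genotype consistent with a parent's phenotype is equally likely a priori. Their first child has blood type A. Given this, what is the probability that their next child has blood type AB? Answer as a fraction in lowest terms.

Possible genotypes: Theo ∈ {I^A I^A, I^A i}; Ava ∈ {I^B I^B, I^B i}.
Weight each parental genotype pair by prior × P(type-A child):
  I^A I^A × I^B i: posterior weight 2/3; P(next child type AB) = 1/2.
  I^A i × I^B i: posterior weight 1/3; P(next child type AB) = 1/4.
Weighted sum = 5/12.

5/12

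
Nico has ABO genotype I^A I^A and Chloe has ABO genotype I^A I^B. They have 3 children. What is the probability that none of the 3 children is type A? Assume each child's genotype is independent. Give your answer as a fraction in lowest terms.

1/8

ABO cross I^A I^A × I^A I^B → 1/2 A, 1/2 AB.
So P(type A) = 1/2 per child.
P(not type A) = 1/2 for one child; (1/2)^3 = 1/8.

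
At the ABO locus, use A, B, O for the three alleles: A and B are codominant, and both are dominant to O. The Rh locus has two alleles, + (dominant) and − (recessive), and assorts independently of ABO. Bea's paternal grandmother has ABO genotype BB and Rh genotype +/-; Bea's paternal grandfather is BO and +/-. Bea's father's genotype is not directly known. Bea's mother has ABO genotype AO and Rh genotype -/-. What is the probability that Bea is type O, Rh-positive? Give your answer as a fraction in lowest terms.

1/16

Bea's father's ABO genotype from BB × BO: 1/2 BB, 1/2 BO.
Crossing each possibility with the mother AO and summing P(type O): 1/2·0 + 1/2·1/4 = 1/8.
Similarly for Rh via the father's Rh distribution: P(Rh+) = 1/2.
Independent loci: 1/8 × 1/2 = 1/16.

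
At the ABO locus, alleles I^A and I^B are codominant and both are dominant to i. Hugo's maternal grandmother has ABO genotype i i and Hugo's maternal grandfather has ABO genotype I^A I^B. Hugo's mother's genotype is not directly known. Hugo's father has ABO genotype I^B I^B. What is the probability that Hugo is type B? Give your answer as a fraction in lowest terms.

3/4

Hugo's mother's ABO genotype from i i × I^A I^B: 1/2 I^A i, 1/2 I^B i.
Crossing each possibility with the father I^B I^B and summing P(type B): 1/2·1/2 + 1/2·1 = 3/4.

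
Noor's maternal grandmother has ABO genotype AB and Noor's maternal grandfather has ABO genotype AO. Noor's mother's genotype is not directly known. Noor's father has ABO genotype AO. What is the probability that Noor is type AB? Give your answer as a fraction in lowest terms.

Noor's mother's ABO genotype from AB × AO: 1/4 AA, 1/4 AB, 1/4 AO, 1/4 BO.
Crossing each possibility with the father AO and summing P(type AB): 1/4·0 + 1/4·1/4 + 1/4·0 + 1/4·1/4 = 1/8.

1/8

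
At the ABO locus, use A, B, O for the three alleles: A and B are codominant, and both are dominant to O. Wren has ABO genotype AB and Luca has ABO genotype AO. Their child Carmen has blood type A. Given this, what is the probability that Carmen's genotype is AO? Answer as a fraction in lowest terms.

1/2

Cross AB × AO → 1/4 AA, 1/4 AB, 1/4 AO, 1/4 BO.
Type-A genotypes among offspring: AA (1/4), AO (1/4); total 1/2.
P(AO | type A) = (1/4) / (1/2) = 1/2.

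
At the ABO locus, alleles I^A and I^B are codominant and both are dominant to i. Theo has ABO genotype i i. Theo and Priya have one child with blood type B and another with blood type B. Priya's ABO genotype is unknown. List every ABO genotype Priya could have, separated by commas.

I^A I^B, I^B I^B, I^B i

For each candidate genotype of Priya, check whether crossing it with i i can produce every observed child phenotype.
  I^A I^A → possible child types {A} ✗
  I^A I^B → possible child types {A, B} ✓
  I^A i → possible child types {O, A} ✗
  I^B I^B → possible child types {B} ✓
  I^B i → possible child types {O, B} ✓
  i i → possible child types {O} ✗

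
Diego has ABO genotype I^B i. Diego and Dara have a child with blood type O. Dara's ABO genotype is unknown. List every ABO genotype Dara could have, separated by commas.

For each candidate genotype of Dara, check whether crossing it with I^B i can produce every observed child phenotype.
  I^A I^A → possible child types {A, AB} ✗
  I^A I^B → possible child types {A, B, AB} ✗
  I^A i → possible child types {O, A, B, AB} ✓
  I^B I^B → possible child types {B} ✗
  I^B i → possible child types {O, B} ✓
  i i → possible child types {O, B} ✓

I^A i, I^B i, i i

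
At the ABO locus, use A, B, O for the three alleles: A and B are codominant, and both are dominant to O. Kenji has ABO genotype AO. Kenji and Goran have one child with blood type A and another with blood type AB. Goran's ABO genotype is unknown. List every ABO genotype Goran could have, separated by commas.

AB, BO

For each candidate genotype of Goran, check whether crossing it with AO can produce every observed child phenotype.
  AA → possible child types {A} ✗
  AB → possible child types {A, B, AB} ✓
  AO → possible child types {O, A} ✗
  BB → possible child types {B, AB} ✗
  BO → possible child types {O, A, B, AB} ✓
  OO → possible child types {O, A} ✗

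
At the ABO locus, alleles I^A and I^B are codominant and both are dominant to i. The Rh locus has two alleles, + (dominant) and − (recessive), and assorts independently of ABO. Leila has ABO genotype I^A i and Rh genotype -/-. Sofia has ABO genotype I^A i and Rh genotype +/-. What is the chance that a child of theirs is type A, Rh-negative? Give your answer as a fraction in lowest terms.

3/8

ABO cross I^A i × I^A i → offspring phenotypes: 1/4 O, 3/4 A.
Rh cross -/- × +/- → 1/2 Rh+, 1/2 Rh-.
Independent loci: P(type A, Rh-negative) = 3/4 × 1/2 = 3/8.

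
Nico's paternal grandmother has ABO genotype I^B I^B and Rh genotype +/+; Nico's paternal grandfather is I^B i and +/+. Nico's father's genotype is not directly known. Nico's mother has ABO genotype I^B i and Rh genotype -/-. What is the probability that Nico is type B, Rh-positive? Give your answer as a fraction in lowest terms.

Nico's father's ABO genotype from I^B I^B × I^B i: 1/2 I^B I^B, 1/2 I^B i.
Crossing each possibility with the mother I^B i and summing P(type B): 1/2·1 + 1/2·3/4 = 7/8.
Similarly for Rh via the father's Rh distribution: P(Rh+) = 1.
Independent loci: 7/8 × 1 = 7/8.

7/8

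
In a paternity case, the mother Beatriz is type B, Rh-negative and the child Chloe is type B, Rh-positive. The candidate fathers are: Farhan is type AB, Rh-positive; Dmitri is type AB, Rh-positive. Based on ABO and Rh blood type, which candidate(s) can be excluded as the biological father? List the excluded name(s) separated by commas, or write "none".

A candidate is excluded only if no genotype consistent with his phenotype could produce a type B, Rh-positive child with a type B, Rh-negative mother.
Every candidate has at least one consistent genotype combination, so none can be excluded.

none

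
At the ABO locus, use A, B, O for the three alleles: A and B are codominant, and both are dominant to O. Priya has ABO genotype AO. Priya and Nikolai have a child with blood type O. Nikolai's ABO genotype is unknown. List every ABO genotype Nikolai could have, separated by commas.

AO, BO, OO

For each candidate genotype of Nikolai, check whether crossing it with AO can produce every observed child phenotype.
  AA → possible child types {A} ✗
  AB → possible child types {A, B, AB} ✗
  AO → possible child types {O, A} ✓
  BB → possible child types {B, AB} ✗
  BO → possible child types {O, A, B, AB} ✓
  OO → possible child types {O, A} ✓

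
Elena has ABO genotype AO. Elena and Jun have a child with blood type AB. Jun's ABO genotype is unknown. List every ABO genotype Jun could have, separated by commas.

For each candidate genotype of Jun, check whether crossing it with AO can produce every observed child phenotype.
  AA → possible child types {A} ✗
  AB → possible child types {A, B, AB} ✓
  AO → possible child types {O, A} ✗
  BB → possible child types {B, AB} ✓
  BO → possible child types {O, A, B, AB} ✓
  OO → possible child types {O, A} ✗

AB, BB, BO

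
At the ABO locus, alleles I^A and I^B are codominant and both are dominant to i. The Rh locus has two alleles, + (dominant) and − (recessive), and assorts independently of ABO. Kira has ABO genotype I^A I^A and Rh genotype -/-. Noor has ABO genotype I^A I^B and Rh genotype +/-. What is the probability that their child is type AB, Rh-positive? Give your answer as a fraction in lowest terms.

1/4

ABO cross I^A I^A × I^A I^B → offspring phenotypes: 1/2 A, 1/2 AB.
Rh cross -/- × +/- → 1/2 Rh+, 1/2 Rh-.
Independent loci: P(type AB, Rh-positive) = 1/2 × 1/2 = 1/4.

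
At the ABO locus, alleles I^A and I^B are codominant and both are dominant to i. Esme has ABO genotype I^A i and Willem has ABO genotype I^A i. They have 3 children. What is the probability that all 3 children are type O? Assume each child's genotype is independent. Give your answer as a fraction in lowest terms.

ABO cross I^A i × I^A i → 1/4 O, 3/4 A.
So P(type O) = 1/4 per child.
All 3 independent: (1/4)^3 = 1/64.

1/64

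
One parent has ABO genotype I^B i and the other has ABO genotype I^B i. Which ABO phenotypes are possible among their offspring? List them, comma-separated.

O, B

Gametes from I^B i × I^B i give offspring ABO genotypes I^B I^B, I^B i, i i, i.e. phenotypes O, B.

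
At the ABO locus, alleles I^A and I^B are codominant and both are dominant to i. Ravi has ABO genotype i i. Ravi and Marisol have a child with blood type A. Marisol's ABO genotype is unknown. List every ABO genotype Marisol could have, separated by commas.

I^A I^A, I^A I^B, I^A i

For each candidate genotype of Marisol, check whether crossing it with i i can produce every observed child phenotype.
  I^A I^A → possible child types {A} ✓
  I^A I^B → possible child types {A, B} ✓
  I^A i → possible child types {O, A} ✓
  I^B I^B → possible child types {B} ✗
  I^B i → possible child types {O, B} ✗
  i i → possible child types {O} ✗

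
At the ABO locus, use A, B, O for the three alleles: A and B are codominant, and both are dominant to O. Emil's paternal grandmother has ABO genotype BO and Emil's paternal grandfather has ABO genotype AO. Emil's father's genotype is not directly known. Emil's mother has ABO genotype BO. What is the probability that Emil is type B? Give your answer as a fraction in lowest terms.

1/2

Emil's father's ABO genotype from BO × AO: 1/4 AB, 1/4 AO, 1/4 BO, 1/4 OO.
Crossing each possibility with the mother BO and summing P(type B): 1/4·1/2 + 1/4·1/4 + 1/4·3/4 + 1/4·1/2 = 1/2.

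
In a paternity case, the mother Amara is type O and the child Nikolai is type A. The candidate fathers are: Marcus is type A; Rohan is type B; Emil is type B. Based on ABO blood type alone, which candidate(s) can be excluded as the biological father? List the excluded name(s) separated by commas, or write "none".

Rohan, Emil

A candidate is excluded only if no genotype consistent with his phenotype could produce a type A child with a type O mother.
Rohan (type B): no genotype consistent with that phenotype can produce a type-A child with a type-O mother.
Emil (type B): no genotype consistent with that phenotype can produce a type-A child with a type-O mother.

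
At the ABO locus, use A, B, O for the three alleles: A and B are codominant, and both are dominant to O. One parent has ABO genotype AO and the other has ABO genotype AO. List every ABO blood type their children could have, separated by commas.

O, A

Gametes from AO × AO give offspring ABO genotypes AA, AO, OO, i.e. phenotypes O, A.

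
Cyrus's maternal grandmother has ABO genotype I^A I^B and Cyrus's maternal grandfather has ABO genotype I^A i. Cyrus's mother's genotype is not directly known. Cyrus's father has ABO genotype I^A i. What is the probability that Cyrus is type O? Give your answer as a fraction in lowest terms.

Cyrus's mother's ABO genotype from I^A I^B × I^A i: 1/4 I^A I^A, 1/4 I^A I^B, 1/4 I^A i, 1/4 I^B i.
Crossing each possibility with the father I^A i and summing P(type O): 1/4·0 + 1/4·0 + 1/4·1/4 + 1/4·1/4 = 1/8.

1/8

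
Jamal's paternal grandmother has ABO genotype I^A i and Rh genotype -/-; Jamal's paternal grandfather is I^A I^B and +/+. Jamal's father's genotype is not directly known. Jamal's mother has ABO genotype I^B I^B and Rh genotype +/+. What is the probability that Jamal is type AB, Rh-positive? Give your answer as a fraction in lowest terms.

1/2

Jamal's father's ABO genotype from I^A i × I^A I^B: 1/4 I^A I^A, 1/4 I^A I^B, 1/4 I^A i, 1/4 I^B i.
Crossing each possibility with the mother I^B I^B and summing P(type AB): 1/4·1 + 1/4·1/2 + 1/4·1/2 + 1/4·0 = 1/2.
Similarly for Rh via the father's Rh distribution: P(Rh+) = 1.
Independent loci: 1/2 × 1 = 1/2.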